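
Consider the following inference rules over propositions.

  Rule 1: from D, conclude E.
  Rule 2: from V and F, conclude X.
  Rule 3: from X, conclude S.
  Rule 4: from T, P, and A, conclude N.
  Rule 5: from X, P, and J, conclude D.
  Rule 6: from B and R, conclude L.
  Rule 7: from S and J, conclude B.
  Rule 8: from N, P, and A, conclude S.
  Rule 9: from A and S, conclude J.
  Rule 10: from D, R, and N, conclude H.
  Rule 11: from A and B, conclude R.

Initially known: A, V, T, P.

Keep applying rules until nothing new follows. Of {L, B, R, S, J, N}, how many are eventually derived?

6

From T, P, and A, Rule 4 gives N.
N, P, and A hold, so S follows (Rule 8).
A and S hold, so J follows (Rule 9).
From S and J, Rule 7 gives B.
From A and B, Rule 11 gives R.
From B and R, Rule 6 gives L.
L: reached.
B: reached.
R: reached.
S: reached.
J: reached.
N: reached.
All 6 are reached.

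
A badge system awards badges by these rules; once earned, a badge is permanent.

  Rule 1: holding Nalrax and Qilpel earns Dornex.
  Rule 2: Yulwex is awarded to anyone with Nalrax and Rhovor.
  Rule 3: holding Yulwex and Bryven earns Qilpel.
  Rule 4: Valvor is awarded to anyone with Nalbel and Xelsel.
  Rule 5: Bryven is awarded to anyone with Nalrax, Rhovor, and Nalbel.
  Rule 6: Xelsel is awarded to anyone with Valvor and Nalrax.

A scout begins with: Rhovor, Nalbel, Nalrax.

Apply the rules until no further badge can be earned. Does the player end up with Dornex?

Yes

With Nalrax, Rhovor, and Nalbel, Bryven is earned (Rule 5).
With Nalrax and Rhovor, Yulwex is earned (Rule 2).
With Yulwex and Bryven, Qilpel is earned (Rule 3).
With Nalrax and Qilpel, Dornex is earned (Rule 1).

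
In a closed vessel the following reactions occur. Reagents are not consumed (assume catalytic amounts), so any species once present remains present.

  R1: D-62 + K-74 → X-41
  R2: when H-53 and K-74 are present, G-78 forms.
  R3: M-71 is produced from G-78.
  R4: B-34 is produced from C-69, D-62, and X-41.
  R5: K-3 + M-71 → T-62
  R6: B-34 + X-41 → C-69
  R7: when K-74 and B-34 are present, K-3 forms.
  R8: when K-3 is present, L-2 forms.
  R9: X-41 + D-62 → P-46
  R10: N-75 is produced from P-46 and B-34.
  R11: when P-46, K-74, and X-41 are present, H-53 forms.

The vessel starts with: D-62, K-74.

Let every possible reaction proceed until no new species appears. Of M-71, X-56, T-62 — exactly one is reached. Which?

D-62 and K-74 present → X-41 forms (R1).
X-41 and D-62 present → P-46 forms (R9).
P-46, K-74, and X-41 present → H-53 forms (R11).
H-53 and K-74 present → G-78 forms (R2).
G-78 present → M-71 forms (R3).
T-62 would need K-3 and M-71 (R5), but K-3 never forms. No rule produces X-56, and it is not given.

M-71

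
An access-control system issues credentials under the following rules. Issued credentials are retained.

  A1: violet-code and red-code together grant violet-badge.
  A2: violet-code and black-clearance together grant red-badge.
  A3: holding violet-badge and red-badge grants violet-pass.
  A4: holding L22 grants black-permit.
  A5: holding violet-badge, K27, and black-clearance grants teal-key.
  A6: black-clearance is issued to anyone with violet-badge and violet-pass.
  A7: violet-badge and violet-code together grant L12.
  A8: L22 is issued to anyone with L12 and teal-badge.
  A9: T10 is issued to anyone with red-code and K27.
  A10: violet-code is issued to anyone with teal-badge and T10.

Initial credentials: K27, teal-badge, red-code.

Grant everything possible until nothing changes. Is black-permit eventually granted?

Yes

Holding red-code and K27 grants T10 (A9).
Holding teal-badge and T10 grants violet-code (A10).
Holding violet-code and red-code grants violet-badge (A1).
Holding violet-badge and violet-code grants L12 (A7).
Holding L12 and teal-badge grants L22 (A8).
Holding L22 grants black-permit (A4).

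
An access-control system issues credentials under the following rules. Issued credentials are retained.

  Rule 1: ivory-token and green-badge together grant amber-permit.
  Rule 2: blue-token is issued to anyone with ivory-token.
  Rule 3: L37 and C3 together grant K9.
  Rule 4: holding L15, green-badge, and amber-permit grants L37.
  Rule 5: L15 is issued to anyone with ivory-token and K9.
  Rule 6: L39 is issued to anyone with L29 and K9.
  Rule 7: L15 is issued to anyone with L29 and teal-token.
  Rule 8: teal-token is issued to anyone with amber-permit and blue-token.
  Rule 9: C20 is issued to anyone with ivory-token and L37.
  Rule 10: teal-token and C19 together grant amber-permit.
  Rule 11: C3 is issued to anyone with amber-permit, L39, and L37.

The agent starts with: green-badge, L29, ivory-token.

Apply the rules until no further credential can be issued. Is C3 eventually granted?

No

C3 would need amber-permit, L39, and L37 (Rule 11), but L39 is never granted.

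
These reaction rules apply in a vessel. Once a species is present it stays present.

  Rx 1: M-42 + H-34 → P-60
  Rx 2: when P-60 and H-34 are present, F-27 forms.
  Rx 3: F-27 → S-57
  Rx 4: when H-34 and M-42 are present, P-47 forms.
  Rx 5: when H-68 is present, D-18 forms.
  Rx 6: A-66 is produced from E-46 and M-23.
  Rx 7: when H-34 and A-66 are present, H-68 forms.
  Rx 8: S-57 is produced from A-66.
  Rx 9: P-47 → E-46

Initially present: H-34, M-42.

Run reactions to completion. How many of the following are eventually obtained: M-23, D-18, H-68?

0

No rule produces M-23, and it is not given.
D-18 would need H-68 (Rx 5), but H-68 never forms.
H-68 would need H-34 and A-66 (Rx 7), but A-66 never forms.
None of the 3 are reached.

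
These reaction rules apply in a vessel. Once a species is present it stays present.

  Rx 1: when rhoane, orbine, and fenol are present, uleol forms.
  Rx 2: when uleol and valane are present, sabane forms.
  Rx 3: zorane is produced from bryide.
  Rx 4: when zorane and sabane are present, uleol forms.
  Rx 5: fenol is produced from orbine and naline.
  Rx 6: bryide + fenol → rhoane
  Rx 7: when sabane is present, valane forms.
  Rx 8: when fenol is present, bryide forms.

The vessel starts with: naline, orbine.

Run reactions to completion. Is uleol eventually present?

orbine and naline present → fenol forms (Rx 5).
fenol present → bryide forms (Rx 8).
bryide and fenol present → rhoane forms (Rx 6).
rhoane, orbine, and fenol present → uleol forms (Rx 1).

Yes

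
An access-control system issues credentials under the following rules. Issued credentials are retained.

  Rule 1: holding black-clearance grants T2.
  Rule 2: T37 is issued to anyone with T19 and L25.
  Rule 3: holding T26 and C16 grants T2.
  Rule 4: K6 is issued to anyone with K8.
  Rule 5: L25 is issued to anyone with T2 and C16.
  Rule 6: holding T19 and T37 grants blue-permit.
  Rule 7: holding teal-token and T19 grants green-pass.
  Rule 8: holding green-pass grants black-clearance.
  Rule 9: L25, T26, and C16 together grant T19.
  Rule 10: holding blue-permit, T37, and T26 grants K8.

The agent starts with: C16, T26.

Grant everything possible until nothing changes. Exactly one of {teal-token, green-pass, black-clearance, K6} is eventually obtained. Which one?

K6

Holding T26 and C16 grants T2 (Rule 3).
Holding T2 and C16 grants L25 (Rule 5).
Holding L25, T26, and C16 grants T19 (Rule 9).
Holding T19 and L25 grants T37 (Rule 2).
Holding T19 and T37 grants blue-permit (Rule 6).
Holding blue-permit, T37, and T26 grants K8 (Rule 10).
Holding K8 grants K6 (Rule 4).
black-clearance would need green-pass (Rule 8), but green-pass is never granted. No rule produces teal-token, and it is not given. green-pass would need teal-token and T19 (Rule 7), but teal-token is never granted.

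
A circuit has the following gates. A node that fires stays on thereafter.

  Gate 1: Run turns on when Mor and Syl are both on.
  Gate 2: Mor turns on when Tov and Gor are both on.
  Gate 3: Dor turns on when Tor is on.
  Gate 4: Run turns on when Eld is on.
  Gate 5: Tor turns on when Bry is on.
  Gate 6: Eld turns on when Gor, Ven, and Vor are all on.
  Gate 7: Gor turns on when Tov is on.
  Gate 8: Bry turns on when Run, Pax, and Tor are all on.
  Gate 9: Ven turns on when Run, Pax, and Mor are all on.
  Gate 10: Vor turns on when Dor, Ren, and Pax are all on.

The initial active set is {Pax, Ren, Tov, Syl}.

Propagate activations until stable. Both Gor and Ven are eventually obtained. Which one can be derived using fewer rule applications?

Gor

Gor: Gate 7: Tov on → Gor on. [1 rule application]
Ven: Gate 7: Tov on → Gor on. Gate 2: Tov and Gor on → Mor on. Mor and Syl are on, so Run turns on (Gate 1). Run, Pax, and Mor are on, so Ven turns on (Gate 9). [4 rule applications]
Gor needs fewer.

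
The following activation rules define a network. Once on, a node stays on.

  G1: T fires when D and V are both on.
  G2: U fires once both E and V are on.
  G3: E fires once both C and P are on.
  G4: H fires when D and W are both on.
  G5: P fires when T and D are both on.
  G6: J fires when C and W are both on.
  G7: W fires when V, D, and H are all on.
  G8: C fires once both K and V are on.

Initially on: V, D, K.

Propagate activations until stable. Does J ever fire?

J would need C and W (G6), but W never turns on.

No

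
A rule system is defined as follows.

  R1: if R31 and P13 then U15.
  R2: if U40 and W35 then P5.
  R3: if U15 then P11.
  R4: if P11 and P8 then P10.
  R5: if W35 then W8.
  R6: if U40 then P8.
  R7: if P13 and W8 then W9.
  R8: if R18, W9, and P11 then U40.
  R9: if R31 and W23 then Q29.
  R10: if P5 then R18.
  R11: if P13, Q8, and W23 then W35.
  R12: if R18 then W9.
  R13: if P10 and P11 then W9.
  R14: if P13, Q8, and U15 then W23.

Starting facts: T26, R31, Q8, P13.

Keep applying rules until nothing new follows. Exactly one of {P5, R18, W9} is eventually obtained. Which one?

R31 and P13 hold, so U15 follows (R1).
P13, Q8, and U15 hold, so W23 follows (R14).
From P13, Q8, and W23, R11 gives W35.
From W35, R5 gives W8.
From P13 and W8, R7 gives W9.
P5 would need U40 and W35 (R2), but U40 is never established. R18 would need P5 (R10), but P5 is never established.

W9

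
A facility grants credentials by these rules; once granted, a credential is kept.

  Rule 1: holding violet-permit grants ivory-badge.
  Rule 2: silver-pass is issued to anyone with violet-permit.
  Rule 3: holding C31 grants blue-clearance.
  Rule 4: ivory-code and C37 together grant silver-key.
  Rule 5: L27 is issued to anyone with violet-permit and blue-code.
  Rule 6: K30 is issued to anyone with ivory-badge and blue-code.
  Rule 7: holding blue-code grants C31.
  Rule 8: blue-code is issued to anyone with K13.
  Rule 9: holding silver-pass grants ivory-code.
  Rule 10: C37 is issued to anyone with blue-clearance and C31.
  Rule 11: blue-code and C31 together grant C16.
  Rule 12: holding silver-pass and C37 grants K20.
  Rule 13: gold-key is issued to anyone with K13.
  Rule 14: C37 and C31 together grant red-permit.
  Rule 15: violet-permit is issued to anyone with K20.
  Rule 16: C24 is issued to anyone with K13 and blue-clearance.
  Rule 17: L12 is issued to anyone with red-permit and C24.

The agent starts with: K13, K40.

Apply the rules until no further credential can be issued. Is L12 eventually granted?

Holding K13 grants blue-code (Rule 8).
Holding blue-code grants C31 (Rule 7).
Holding C31 grants blue-clearance (Rule 3).
Holding blue-clearance and C31 grants C37 (Rule 10).
Holding K13 and blue-clearance grants C24 (Rule 16).
Holding C37 and C31 grants red-permit (Rule 14).
Holding red-permit and C24 grants L12 (Rule 17).

Yes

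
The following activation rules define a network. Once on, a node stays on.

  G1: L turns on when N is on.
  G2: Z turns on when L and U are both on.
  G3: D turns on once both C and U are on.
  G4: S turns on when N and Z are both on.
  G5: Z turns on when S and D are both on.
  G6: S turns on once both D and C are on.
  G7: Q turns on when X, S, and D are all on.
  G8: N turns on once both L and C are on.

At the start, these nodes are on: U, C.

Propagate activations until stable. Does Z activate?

C and U are on, so D turns on (G3).
G6: D and C on → S on.
G5: S and D on → Z on.

Yes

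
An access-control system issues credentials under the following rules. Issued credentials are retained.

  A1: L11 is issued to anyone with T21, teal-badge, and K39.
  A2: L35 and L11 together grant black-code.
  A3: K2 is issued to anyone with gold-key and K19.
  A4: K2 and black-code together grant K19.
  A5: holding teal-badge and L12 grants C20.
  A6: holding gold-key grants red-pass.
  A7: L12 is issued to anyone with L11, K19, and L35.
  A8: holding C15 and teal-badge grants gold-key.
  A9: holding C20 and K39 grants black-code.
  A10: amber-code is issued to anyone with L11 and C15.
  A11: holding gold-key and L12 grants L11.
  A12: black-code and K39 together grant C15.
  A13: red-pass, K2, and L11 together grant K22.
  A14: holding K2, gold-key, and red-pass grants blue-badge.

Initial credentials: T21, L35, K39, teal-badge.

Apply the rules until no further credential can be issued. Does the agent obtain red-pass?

Yes

Holding T21, teal-badge, and K39 grants L11 (A1).
Holding L35 and L11 grants black-code (A2).
Holding black-code and K39 grants C15 (A12).
Holding C15 and teal-badge grants gold-key (A8).
Holding gold-key grants red-pass (A6).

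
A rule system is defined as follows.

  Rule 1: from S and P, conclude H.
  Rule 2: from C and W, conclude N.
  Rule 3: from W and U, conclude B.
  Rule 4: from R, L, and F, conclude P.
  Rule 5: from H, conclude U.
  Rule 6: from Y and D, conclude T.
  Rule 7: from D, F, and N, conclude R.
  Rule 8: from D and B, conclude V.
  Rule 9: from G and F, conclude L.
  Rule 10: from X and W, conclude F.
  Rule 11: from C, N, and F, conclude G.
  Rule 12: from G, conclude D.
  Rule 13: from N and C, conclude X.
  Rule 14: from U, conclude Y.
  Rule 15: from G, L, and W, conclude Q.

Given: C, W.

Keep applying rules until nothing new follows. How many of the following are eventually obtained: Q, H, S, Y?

1

C and W hold, so N follows (Rule 2).
N and C hold, so X follows (Rule 13).
From X and W, Rule 10 gives F.
C, N, and F hold, so G follows (Rule 11).
From G and F, Rule 9 gives L.
G, L, and W hold, so Q follows (Rule 15).
Q: reached.
H would need S and P (Rule 1), but S is never established.
No rule produces S, and it is not given.
Y would need U (Rule 14), but U is never established.
Reached: Q — 1 of the 4.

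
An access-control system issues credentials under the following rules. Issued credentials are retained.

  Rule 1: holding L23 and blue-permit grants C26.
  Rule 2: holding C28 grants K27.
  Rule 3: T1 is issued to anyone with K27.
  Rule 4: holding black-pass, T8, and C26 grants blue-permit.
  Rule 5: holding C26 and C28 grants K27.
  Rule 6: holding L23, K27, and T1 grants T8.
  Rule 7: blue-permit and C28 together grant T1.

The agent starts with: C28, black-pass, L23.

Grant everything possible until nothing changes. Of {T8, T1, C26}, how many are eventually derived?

2

Holding C28 grants K27 (Rule 2).
Holding K27 grants T1 (Rule 3).
Holding L23, K27, and T1 grants T8 (Rule 6).
T8: reached.
T1: reached.
C26 would need L23 and blue-permit (Rule 1), but blue-permit is never granted.
Reached: T8 and T1 — 2 of the 3.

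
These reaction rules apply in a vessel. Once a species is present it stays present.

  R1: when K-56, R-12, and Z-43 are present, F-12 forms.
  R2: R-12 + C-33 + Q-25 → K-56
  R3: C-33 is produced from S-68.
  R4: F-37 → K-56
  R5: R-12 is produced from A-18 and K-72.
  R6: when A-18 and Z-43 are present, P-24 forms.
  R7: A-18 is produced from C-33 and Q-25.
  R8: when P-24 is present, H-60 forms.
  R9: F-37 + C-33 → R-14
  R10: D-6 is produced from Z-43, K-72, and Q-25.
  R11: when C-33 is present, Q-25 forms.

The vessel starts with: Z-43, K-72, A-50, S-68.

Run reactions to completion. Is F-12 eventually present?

Yes

S-68 present → C-33 forms (R3).
C-33 present → Q-25 forms (R11).
C-33 and Q-25 present → A-18 forms (R7).
A-18 and K-72 present → R-12 forms (R5).
R-12, C-33, and Q-25 present → K-56 forms (R2).
K-56, R-12, and Z-43 present → F-12 forms (R1).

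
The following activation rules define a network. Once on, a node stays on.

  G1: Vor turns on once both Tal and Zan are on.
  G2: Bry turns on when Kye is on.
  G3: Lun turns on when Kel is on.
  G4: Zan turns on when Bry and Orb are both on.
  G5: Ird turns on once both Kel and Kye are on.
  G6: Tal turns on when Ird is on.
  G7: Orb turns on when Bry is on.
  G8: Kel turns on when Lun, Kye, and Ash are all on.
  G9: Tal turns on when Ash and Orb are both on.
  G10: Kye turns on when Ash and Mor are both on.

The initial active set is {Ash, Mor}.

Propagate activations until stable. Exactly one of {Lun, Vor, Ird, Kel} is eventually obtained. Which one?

Vor

G10: Ash and Mor on → Kye on.
Kye is on, so Bry turns on (G2).
G7: Bry on → Orb on.
Ash and Orb are on, so Tal turns on (G9).
Bry and Orb are on, so Zan turns on (G4).
G1: Tal and Zan on → Vor on.
Lun would need Kel (G3), but Kel never turns on. Ird would need Kel and Kye (G5), but Kel never turns on. Kel would need Lun, Kye, and Ash (G8), but Lun never turns on.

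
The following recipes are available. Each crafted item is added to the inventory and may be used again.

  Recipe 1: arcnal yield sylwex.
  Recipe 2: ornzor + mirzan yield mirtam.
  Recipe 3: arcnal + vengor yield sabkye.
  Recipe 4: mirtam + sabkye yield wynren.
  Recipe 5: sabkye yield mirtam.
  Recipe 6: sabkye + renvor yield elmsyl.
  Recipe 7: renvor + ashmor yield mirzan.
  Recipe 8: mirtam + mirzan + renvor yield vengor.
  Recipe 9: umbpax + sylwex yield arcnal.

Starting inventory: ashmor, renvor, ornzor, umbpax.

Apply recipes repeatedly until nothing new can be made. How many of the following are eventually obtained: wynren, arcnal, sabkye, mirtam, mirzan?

renvor + ashmor → mirzan (Recipe 7).
ornzor + mirzan → mirtam (Recipe 2).
wynren would need mirtam and sabkye (Recipe 4), but sabkye is never obtained.
arcnal would need umbpax and sylwex (Recipe 9), but sylwex is never obtained.
sabkye would need arcnal and vengor (Recipe 3), but arcnal is never obtained.
mirtam: reached.
mirzan: reached.
Reached: mirtam and mirzan — 2 of the 5.

2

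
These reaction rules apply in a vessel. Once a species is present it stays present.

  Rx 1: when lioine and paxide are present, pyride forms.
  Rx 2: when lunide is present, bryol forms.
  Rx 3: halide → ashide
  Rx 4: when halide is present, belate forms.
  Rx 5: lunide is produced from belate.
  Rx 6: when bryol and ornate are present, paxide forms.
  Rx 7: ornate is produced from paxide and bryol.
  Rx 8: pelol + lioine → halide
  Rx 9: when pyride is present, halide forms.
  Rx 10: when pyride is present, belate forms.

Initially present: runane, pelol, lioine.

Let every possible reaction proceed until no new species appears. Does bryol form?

Yes

pelol and lioine present → halide forms (Rx 8).
halide present → belate forms (Rx 4).
belate present → lunide forms (Rx 5).
lunide present → bryol forms (Rx 2).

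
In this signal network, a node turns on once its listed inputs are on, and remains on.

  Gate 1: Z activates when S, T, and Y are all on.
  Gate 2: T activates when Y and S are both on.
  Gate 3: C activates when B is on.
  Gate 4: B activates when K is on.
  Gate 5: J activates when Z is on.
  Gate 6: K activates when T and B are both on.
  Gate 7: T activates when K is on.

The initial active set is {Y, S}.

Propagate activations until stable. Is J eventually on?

Yes

Y and S are on, so T activates (Gate 2).
S, T, and Y are on, so Z activates (Gate 1).
Z is on, so J activates (Gate 5).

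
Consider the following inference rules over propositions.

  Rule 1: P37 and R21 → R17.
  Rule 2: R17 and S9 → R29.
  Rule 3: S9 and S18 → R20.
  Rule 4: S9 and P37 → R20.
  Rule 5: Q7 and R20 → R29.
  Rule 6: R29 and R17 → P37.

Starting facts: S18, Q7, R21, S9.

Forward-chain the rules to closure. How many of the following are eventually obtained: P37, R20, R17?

1

S9 and S18 hold, so R20 follows (Rule 3).
P37 would need R29 and R17 (Rule 6), but R17 is never established.
R20: reached.
R17 would need P37 and R21 (Rule 1), but P37 is never established.
Reached: R20 — 1 of the 3.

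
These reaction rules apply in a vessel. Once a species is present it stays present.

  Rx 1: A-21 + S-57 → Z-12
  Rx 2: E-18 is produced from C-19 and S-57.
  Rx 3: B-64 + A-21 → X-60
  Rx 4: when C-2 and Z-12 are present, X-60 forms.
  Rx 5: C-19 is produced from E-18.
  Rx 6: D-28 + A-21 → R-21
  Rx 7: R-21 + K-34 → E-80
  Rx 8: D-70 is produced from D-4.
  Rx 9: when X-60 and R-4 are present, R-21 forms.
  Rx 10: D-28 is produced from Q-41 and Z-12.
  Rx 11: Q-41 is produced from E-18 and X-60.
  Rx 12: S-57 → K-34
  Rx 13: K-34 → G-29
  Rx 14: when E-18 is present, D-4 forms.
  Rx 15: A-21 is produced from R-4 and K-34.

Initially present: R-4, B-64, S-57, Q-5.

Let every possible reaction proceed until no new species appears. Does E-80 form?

Yes

S-57 present → K-34 forms (Rx 12).
R-4 and K-34 present → A-21 forms (Rx 15).
B-64 and A-21 present → X-60 forms (Rx 3).
X-60 and R-4 present → R-21 forms (Rx 9).
R-21 and K-34 present → E-80 forms (Rx 7).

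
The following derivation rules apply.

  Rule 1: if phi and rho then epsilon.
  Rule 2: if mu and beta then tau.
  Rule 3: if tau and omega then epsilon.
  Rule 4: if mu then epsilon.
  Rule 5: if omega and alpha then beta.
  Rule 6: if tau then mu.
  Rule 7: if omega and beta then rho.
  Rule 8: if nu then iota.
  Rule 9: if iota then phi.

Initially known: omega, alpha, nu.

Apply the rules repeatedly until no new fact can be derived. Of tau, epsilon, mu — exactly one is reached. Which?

From omega and alpha, Rule 5 gives beta.
From nu, Rule 8 gives iota.
From omega and beta, Rule 7 gives rho.
From iota, Rule 9 gives phi.
From phi and rho, Rule 1 gives epsilon.
tau would need mu and beta (Rule 2), but mu is never established. mu would need tau (Rule 6), but tau is never established.

epsilon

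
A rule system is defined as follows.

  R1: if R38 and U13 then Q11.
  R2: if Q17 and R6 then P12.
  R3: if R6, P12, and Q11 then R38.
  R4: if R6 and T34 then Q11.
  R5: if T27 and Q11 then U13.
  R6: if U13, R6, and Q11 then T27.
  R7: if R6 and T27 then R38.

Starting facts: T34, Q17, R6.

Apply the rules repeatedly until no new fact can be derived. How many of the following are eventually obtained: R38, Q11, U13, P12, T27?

R6 and T34 hold, so Q11 follows (R4).
From Q17 and R6, R2 gives P12.
From R6, P12, and Q11, R3 gives R38.
R38: reached.
Q11: reached.
U13 would need T27 and Q11 (R5), but T27 is never established.
P12: reached.
T27 would need U13, R6, and Q11 (R6), but U13 is never established.
Reached: R38, Q11, and P12 — 3 of the 5.

3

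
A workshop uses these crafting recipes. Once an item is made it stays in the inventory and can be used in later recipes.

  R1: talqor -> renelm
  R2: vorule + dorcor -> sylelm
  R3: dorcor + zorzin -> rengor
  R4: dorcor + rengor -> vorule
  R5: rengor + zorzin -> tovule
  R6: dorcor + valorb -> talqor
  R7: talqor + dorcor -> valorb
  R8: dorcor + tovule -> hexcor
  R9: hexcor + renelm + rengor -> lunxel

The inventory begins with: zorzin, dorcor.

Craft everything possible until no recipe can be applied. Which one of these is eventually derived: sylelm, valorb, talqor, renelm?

sylelm

Using R3, dorcor and zorzin make rengor.
Using R4, dorcor and rengor make vorule.
Using R2, vorule and dorcor make sylelm.
talqor would need dorcor and valorb (R6), but valorb is never obtained. renelm would need talqor (R1), but talqor is never obtained. valorb would need talqor and dorcor (R7), but talqor is never obtained.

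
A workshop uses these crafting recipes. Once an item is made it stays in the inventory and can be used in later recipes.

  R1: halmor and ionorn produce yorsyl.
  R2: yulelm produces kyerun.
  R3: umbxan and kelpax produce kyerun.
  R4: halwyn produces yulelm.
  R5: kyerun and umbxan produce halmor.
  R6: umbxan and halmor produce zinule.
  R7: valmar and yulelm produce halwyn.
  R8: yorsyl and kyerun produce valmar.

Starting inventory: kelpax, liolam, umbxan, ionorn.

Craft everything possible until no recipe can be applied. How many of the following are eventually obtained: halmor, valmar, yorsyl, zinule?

4

Using R3, umbxan and kelpax make kyerun.
kyerun and umbxan → halmor (R5).
Using R1, halmor and ionorn make yorsyl.
Using R6, umbxan and halmor make zinule.
yorsyl and kyerun → valmar (R8).
halmor: reached.
valmar: reached.
yorsyl: reached.
zinule: reached.
All 4 are reached.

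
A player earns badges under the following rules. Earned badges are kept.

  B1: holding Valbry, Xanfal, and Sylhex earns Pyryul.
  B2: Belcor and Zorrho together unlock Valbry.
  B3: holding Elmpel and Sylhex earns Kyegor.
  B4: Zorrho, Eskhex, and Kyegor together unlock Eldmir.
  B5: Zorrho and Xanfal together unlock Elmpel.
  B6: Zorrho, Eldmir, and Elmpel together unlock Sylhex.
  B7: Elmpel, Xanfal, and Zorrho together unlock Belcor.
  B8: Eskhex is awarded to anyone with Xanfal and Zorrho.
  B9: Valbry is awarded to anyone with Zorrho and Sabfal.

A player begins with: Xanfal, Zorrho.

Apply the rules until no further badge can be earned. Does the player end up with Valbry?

Yes

With Zorrho and Xanfal, Elmpel is earned (B5).
With Elmpel, Xanfal, and Zorrho, Belcor is earned (B7).
With Belcor and Zorrho, Valbry is earned (B2).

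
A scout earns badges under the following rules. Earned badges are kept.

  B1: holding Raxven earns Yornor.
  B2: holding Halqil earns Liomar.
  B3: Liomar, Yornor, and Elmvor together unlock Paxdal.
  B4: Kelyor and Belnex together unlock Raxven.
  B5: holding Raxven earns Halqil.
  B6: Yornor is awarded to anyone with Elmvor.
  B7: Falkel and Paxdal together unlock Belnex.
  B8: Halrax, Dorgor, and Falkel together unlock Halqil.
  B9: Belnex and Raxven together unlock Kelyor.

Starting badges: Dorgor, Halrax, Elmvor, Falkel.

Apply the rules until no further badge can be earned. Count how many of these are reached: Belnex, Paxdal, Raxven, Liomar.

With Halrax, Dorgor, and Falkel, Halqil is earned (B8).
With Elmvor, Yornor is earned (B6).
With Halqil, Liomar is earned (B2).
With Liomar, Yornor, and Elmvor, Paxdal is earned (B3).
With Falkel and Paxdal, Belnex is earned (B7).
Belnex: reached.
Paxdal: reached.
Raxven would need Kelyor and Belnex (B4), but Kelyor is never earned.
Liomar: reached.
Reached: Belnex, Paxdal, and Liomar — 3 of the 4.

3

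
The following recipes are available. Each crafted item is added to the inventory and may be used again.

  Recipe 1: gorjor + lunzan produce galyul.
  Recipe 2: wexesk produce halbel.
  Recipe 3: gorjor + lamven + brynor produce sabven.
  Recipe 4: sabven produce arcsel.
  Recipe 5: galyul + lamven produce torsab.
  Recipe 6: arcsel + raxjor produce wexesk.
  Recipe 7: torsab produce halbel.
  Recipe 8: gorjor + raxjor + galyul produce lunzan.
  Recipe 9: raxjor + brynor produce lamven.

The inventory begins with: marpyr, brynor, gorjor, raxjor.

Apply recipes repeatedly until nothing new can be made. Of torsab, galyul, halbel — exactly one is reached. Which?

halbel

raxjor + brynor → lamven (Recipe 9).
Using Recipe 3, gorjor, lamven, and brynor make sabven.
Using Recipe 4, sabven makes arcsel.
Using Recipe 6, arcsel and raxjor make wexesk.
wexesk → halbel (Recipe 2).
torsab would need galyul and lamven (Recipe 5), but galyul is never obtained. galyul would need gorjor and lunzan (Recipe 1), but lunzan is never obtained.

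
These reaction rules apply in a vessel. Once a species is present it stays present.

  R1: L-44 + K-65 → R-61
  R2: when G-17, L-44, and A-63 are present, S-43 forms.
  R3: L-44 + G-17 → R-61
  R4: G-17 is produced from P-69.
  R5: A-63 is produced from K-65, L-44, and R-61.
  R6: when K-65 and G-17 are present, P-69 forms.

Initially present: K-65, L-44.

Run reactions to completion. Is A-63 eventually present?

Yes

L-44 and K-65 present → R-61 forms (R1).
K-65, L-44, and R-61 present → A-63 forms (R5).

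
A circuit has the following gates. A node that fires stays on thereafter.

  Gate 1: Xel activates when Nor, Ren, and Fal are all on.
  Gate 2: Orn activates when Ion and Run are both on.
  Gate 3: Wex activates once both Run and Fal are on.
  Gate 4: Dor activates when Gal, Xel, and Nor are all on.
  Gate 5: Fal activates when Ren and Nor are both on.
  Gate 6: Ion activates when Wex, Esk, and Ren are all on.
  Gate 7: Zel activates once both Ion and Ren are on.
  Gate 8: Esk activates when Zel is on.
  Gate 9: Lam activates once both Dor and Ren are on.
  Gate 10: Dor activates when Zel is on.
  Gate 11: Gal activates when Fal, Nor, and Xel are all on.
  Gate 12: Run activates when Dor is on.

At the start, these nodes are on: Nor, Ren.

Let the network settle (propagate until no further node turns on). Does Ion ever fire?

Ion would need Wex, Esk, and Ren (Gate 6), but Esk never turns on.

No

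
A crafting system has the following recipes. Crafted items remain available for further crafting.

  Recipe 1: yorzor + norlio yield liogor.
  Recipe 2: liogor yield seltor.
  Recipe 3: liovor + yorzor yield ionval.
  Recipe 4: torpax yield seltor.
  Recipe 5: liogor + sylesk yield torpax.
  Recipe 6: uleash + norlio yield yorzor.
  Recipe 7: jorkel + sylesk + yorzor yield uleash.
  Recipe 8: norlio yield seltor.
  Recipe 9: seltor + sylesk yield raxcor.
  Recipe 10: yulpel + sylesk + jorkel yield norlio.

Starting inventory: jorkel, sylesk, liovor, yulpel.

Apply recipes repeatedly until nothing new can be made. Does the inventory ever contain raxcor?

Using Recipe 10, yulpel, sylesk, and jorkel make norlio.
norlio → seltor (Recipe 8).
Using Recipe 9, seltor and sylesk make raxcor.

Yes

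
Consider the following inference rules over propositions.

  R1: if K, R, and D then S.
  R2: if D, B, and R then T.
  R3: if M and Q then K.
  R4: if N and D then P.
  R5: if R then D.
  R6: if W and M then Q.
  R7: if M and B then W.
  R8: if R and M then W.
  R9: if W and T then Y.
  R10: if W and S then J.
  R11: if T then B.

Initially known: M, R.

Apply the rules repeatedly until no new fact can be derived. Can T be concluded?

No

T would need D, B, and R (R2), but B is never established.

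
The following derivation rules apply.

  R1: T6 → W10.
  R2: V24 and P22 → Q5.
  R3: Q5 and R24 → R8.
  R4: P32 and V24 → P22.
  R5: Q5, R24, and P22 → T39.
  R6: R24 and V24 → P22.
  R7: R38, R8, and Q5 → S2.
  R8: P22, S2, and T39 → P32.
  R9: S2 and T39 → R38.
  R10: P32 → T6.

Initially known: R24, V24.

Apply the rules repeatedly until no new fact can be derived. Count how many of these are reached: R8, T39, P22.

R24 and V24 hold, so P22 follows (R6).
From V24 and P22, R2 gives Q5.
From Q5, R24, and P22, R5 gives T39.
Q5 and R24 hold, so R8 follows (R3).
R8: reached.
T39: reached.
P22: reached.
All 3 are reached.

3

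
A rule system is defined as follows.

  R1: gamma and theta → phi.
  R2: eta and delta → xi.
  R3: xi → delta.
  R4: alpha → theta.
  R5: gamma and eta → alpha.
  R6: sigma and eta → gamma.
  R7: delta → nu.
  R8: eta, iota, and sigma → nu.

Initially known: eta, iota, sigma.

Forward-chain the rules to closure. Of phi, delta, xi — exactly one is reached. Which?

sigma and eta hold, so gamma follows (R6).
From gamma and eta, R5 gives alpha.
alpha holds, so theta follows (R4).
gamma and theta hold, so phi follows (R1).
delta would need xi (R3), but xi is never established. xi would need eta and delta (R2), but delta is never established.

phi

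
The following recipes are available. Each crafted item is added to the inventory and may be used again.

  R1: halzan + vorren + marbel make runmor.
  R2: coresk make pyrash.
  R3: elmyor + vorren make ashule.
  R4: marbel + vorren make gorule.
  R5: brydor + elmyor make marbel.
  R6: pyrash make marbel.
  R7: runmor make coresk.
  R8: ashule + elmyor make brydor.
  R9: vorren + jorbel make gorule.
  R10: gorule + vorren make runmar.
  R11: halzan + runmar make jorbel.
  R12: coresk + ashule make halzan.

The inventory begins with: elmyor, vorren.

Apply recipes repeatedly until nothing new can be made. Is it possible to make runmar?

elmyor + vorren → ashule (R3).
ashule + elmyor → brydor (R8).
Using R5, brydor and elmyor make marbel.
marbel + vorren → gorule (R4).
gorule + vorren → runmar (R10).

Yes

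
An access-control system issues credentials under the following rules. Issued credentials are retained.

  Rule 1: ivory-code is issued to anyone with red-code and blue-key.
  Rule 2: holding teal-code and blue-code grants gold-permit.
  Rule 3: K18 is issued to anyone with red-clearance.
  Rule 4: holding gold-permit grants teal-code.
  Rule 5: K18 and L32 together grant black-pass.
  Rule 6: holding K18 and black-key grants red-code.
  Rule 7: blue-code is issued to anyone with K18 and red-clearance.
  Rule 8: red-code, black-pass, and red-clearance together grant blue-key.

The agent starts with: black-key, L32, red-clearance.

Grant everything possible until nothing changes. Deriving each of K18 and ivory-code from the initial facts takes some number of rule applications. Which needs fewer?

K18: Holding red-clearance grants K18 (Rule 3). [1 rule application]
ivory-code: Holding red-clearance grants K18 (Rule 3). Holding K18 and L32 grants black-pass (Rule 5). Holding K18 and black-key grants red-code (Rule 6). Holding red-code, black-pass, and red-clearance grants blue-key (Rule 8). Holding red-code and blue-key grants ivory-code (Rule 1). [5 rule applications]
K18 needs fewer.

K18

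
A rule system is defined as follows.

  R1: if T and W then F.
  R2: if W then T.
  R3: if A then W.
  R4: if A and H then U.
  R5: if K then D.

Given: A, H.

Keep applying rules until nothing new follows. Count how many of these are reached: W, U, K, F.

3

From A and H, R4 gives U.
A holds, so W follows (R3).
From W, R2 gives T.
T and W hold, so F follows (R1).
W: reached.
U: reached.
No rule produces K, and it is not given.
F: reached.
Reached: W, U, and F — 3 of the 4.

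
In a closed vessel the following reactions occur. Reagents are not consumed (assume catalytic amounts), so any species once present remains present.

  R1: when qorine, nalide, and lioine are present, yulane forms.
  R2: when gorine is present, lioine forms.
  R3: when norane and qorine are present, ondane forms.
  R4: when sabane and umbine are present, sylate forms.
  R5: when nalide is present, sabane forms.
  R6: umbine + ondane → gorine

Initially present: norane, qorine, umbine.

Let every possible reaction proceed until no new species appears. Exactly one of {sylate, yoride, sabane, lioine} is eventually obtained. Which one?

lioine

norane and qorine present → ondane forms (R3).
umbine and ondane present → gorine forms (R6).
gorine present → lioine forms (R2).
sylate would need sabane and umbine (R4), but sabane never forms. sabane would need nalide (R5), but nalide never forms. No rule produces yoride, and it is not given.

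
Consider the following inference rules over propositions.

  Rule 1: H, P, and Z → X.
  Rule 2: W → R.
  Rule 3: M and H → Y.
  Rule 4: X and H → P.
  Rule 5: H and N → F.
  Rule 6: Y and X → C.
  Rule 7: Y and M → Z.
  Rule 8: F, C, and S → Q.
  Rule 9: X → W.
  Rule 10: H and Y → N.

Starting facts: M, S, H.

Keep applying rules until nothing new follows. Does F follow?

Yes

From M and H, Rule 3 gives Y.
H and Y hold, so N follows (Rule 10).
From H and N, Rule 5 gives F.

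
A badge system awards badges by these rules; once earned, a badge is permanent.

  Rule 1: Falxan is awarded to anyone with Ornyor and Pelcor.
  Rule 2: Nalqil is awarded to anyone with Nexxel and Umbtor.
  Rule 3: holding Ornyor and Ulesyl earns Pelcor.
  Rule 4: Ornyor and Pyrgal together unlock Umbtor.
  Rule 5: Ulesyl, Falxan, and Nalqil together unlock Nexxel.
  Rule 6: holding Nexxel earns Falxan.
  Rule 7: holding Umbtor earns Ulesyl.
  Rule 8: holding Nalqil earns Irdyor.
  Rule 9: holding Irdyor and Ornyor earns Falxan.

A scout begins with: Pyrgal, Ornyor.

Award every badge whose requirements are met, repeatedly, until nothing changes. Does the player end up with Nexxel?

Nexxel would need Ulesyl, Falxan, and Nalqil (Rule 5), but Nalqil is never earned.

No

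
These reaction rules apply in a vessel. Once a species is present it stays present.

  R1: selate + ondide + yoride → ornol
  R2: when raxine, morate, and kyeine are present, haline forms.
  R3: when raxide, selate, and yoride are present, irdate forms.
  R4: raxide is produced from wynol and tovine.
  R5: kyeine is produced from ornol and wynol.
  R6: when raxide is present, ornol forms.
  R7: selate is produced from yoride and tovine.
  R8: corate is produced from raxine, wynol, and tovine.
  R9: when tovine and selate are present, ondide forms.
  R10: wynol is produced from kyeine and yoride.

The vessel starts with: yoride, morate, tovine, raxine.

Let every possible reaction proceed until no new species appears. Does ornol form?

yoride and tovine present → selate forms (R7).
tovine and selate present → ondide forms (R9).
selate, ondide, and yoride present → ornol forms (R1).

Yes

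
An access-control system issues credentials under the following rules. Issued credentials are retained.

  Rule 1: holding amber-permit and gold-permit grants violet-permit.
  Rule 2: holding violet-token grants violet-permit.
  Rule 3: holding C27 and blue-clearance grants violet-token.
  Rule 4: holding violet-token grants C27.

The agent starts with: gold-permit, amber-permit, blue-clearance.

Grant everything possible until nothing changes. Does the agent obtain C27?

No

C27 would need violet-token (Rule 4), but violet-token is never granted.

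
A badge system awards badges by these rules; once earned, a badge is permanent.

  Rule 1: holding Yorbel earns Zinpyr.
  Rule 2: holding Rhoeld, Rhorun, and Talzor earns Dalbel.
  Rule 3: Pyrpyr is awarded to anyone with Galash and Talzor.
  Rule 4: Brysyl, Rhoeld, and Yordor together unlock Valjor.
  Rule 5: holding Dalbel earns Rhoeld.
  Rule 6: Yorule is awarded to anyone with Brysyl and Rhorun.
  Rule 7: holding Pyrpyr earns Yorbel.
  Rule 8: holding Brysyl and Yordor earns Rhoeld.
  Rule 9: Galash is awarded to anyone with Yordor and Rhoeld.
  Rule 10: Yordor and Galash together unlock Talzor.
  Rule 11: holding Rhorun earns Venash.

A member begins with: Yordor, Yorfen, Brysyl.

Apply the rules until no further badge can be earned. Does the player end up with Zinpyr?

Yes

With Brysyl and Yordor, Rhoeld is earned (Rule 8).
With Yordor and Rhoeld, Galash is earned (Rule 9).
With Yordor and Galash, Talzor is earned (Rule 10).
With Galash and Talzor, Pyrpyr is earned (Rule 3).
With Pyrpyr, Yorbel is earned (Rule 7).
With Yorbel, Zinpyr is earned (Rule 1).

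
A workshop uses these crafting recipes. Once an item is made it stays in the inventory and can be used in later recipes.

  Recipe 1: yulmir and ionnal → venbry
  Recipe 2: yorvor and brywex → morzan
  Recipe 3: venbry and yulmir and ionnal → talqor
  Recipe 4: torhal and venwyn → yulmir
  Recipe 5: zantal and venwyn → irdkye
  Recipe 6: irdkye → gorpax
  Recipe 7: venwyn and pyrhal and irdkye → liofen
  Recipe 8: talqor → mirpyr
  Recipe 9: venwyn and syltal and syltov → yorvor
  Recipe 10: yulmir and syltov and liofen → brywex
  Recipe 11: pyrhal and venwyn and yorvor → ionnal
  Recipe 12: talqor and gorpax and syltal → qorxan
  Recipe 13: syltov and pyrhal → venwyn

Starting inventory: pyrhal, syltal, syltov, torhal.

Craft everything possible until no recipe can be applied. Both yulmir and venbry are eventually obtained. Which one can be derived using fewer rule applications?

yulmir: syltov and pyrhal → venwyn (Recipe 13). Using Recipe 4, torhal and venwyn make yulmir. [2 rule applications]
venbry: syltov and pyrhal → venwyn (Recipe 13). venwyn and syltal and syltov → yorvor (Recipe 9). Using Recipe 4, torhal and venwyn make yulmir. Using Recipe 11, pyrhal, venwyn, and yorvor make ionnal. Using Recipe 1, yulmir and ionnal make venbry. [5 rule applications]
yulmir needs fewer.

yulmir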